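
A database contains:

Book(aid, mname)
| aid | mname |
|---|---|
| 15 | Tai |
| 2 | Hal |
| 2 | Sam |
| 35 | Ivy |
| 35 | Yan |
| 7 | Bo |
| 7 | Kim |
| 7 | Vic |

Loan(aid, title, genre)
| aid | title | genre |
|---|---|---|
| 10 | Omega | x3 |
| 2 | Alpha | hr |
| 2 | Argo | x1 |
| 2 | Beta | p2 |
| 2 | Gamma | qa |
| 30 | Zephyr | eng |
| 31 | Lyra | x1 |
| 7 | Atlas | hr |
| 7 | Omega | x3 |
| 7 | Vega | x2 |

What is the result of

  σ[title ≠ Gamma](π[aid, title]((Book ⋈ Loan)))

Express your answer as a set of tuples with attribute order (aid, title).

Natural join on aid: {(2, Hal, Alpha, hr), (2, Hal, Argo, x1), (2, Hal, Beta, p2), (2, Hal, Gamma, qa), (2, Sam, Alpha, hr), (2, Sam, Argo, x1), (2, Sam, Beta, p2), (2, Sam, Gamma, qa), (7, Bo, Atlas, hr), (7, Bo, Omega, x3), (7, Bo, Vega, x2), (7, Kim, Atlas, hr), (7, Kim, Omega, x3), (7, Kim, Vega, x2), (7, Vic, Atlas, hr), (7, Vic, Omega, x3), (7, Vic, Vega, x2)}
π_{aid, title} gives {(2, Alpha), (2, Argo), (2, Beta), (2, Gamma), (7, Atlas), (7, Omega), (7, Vega)} (10 duplicate(s) eliminated).
σ[title ≠ Gamma]: keep tuples satisfying title ≠ Gamma → {(2, Alpha), (2, Argo), (2, Beta), (7, Atlas), (7, Omega), (7, Vega)}

{(2, Alpha), (2, Argo), (2, Beta), (7, Atlas), (7, Omega), (7, Vega)}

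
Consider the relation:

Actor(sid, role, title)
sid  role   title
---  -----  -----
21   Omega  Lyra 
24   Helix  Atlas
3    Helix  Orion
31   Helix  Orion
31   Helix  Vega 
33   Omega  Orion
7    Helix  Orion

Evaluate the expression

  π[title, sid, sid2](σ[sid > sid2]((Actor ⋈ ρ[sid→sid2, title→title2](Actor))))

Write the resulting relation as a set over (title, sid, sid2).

ρ[sid→sid2, title→title2]: schema becomes (sid2, role, title2); tuples unchanged.
Natural join on role: {(21, Omega, Lyra, 21, Lyra), (21, Omega, Lyra, 33, Orion), (24, Helix, Atlas, 24, Atlas), (24, Helix, Atlas, 3, Orion), (24, Helix, Atlas, 31, Orion), (24, Helix, Atlas, 31, Vega), (24, Helix, Atlas, 7, Orion), (3, Helix, Orion, 24, Atlas), (3, Helix, Orion, 3, Orion), (3, Helix, Orion, 31, Orion), (3, Helix, Orion, 31, Vega), (3, Helix, Orion, 7, Orion), (31, Helix, Orion, 24, Atlas), (31, Helix, Orion, 3, Orion), (31, Helix, Orion, 31, Orion), (31, Helix, Orion, 31, Vega), (31, Helix, Orion, 7, Orion), (31, Helix, Vega, 24, Atlas), (31, Helix, Vega, 3, Orion), (31, Helix, Vega, 31, Orion), (31, Helix, Vega, 31, Vega), (31, Helix, Vega, 7, Orion), (33, Omega, Orion, 21, Lyra), (33, Omega, Orion, 33, Orion), (7, Helix, Orion, 24, Atlas), (7, Helix, Orion, 3, Orion), (7, Helix, Orion, 31, Orion), (7, Helix, Orion, 31, Vega), (7, Helix, Orion, 7, Orion)}
σ[sid > sid2]: keep tuples satisfying sid > sid2 → {(24, Helix, Atlas, 3, Orion), (24, Helix, Atlas, 7, Orion), (31, Helix, Orion, 24, Atlas), (31, Helix, Orion, 3, Orion), (31, Helix, Orion, 7, Orion), (31, Helix, Vega, 24, Atlas), (31, Helix, Vega, 3, Orion), (31, Helix, Vega, 7, Orion), (33, Omega, Orion, 21, Lyra), (7, Helix, Orion, 3, Orion)}
Keep only column(s) title, sid, sid2: {(Atlas, 24, 3), (Atlas, 24, 7), (Orion, 31, 24), (Orion, 31, 3), (Orion, 31, 7), (Orion, 33, 21), (Orion, 7, 3), (Vega, 31, 24), (Vega, 31, 3), (Vega, 31, 7)}

{(Atlas, 24, 3), (Atlas, 24, 7), (Orion, 31, 24), (Orion, 31, 3), (Orion, 31, 7), (Orion, 33, 21), (Orion, 7, 3), (Vega, 31, 24), (Vega, 31, 3), (Vega, 31, 7)}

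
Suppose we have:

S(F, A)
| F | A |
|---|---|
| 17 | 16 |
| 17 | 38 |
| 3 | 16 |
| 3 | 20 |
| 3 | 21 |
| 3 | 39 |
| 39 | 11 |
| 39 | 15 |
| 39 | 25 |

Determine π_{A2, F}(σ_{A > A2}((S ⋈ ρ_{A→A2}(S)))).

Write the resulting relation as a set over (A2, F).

ρ[A→A2]: schema becomes (F, A2); tuples unchanged.
Natural join on F: {(17, 16, 16), (17, 16, 38), (17, 38, 16), (17, 38, 38), (3, 16, 16), (3, 16, 20), (3, 16, 21), (3, 16, 39), (3, 20, 16), (3, 20, 20), (3, 20, 21), (3, 20, 39), (3, 21, 16), (3, 21, 20), (3, 21, 21), (3, 21, 39), (3, 39, 16), (3, 39, 20), (3, 39, 21), (3, 39, 39), (39, 11, 11), (39, 11, 15), (39, 11, 25), (39, 15, 11), (39, 15, 15), (39, 15, 25), (39, 25, 11), (39, 25, 15), (39, 25, 25)}
σ[A > A2]: keep tuples satisfying A > A2 → {(17, 38, 16), (3, 20, 16), (3, 21, 16), (3, 21, 20), (3, 39, 16), (3, 39, 20), (3, 39, 21), (39, 15, 11), (39, 25, 11), (39, 25, 15)}
Projecting to A2, F (4 duplicate(s) eliminated): {(11, 39), (15, 39), (16, 17), (16, 3), (20, 3), (21, 3)}

{(11, 39), (15, 39), (16, 17), (16, 3), (20, 3), (21, 3)}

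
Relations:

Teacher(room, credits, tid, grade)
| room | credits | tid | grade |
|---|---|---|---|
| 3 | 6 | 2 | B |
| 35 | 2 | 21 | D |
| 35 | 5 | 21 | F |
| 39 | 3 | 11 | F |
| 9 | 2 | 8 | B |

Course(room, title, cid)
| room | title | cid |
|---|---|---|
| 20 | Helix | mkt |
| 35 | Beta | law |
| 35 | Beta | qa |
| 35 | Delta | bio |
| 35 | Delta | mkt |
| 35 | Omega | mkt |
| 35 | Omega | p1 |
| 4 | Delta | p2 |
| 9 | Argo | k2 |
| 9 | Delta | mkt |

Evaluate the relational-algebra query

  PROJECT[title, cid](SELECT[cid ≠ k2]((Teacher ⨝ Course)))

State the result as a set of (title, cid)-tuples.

{(Beta, law), (Beta, qa), (Delta, bio), (Delta, mkt), (Omega, mkt), (Omega, p1)}

Joining Teacher and Course on room yields {(35, 2, 21, D, Beta, law), (35, 2, 21, D, Beta, qa), (35, 2, 21, D, Delta, bio), (35, 2, 21, D, Delta, mkt), (35, 2, 21, D, Omega, mkt), (35, 2, 21, D, Omega, p1), (35, 5, 21, F, Beta, law), (35, 5, 21, F, Beta, qa), (35, 5, 21, F, Delta, bio), (35, 5, 21, F, Delta, mkt), (35, 5, 21, F, Omega, mkt), (35, 5, 21, F, Omega, p1), (9, 2, 8, B, Argo, k2), (9, 2, 8, B, Delta, mkt)}.
Filtering on cid ≠ k2 leaves {(35, 2, 21, D, Beta, law), (35, 2, 21, D, Beta, qa), (35, 2, 21, D, Delta, bio), (35, 2, 21, D, Delta, mkt), (35, 2, 21, D, Omega, mkt), (35, 2, 21, D, Omega, p1), (35, 5, 21, F, Beta, law), (35, 5, 21, F, Beta, qa), (35, 5, 21, F, Delta, bio), (35, 5, 21, F, Delta, mkt), (35, 5, 21, F, Omega, mkt), (35, 5, 21, F, Omega, p1), (9, 2, 8, B, Delta, mkt)}.
Keep only column(s) title, cid (7 duplicate(s) eliminated): {(Beta, law), (Beta, qa), (Delta, bio), (Delta, mkt), (Omega, mkt), (Omega, p1)}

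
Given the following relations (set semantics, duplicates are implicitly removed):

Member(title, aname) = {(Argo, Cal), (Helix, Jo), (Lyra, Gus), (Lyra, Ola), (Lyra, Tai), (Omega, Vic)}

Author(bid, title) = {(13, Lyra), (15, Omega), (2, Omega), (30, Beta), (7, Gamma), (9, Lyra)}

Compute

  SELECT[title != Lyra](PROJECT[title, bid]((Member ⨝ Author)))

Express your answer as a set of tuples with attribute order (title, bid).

Member ⋈ Author (natural join on title): {(Lyra, Gus, 13), (Lyra, Gus, 9), (Lyra, Ola, 13), (Lyra, Ola, 9), (Lyra, Tai, 13), (Lyra, Tai, 9), (Omega, Vic, 15), (Omega, Vic, 2)}
Keep only column(s) title, bid (4 duplicate(s) eliminated): {(Lyra, 13), (Lyra, 9), (Omega, 15), (Omega, 2)}
Apply σ_{title != Lyra}; surviving tuples: {(Omega, 15), (Omega, 2)}

{(Omega, 15), (Omega, 2)}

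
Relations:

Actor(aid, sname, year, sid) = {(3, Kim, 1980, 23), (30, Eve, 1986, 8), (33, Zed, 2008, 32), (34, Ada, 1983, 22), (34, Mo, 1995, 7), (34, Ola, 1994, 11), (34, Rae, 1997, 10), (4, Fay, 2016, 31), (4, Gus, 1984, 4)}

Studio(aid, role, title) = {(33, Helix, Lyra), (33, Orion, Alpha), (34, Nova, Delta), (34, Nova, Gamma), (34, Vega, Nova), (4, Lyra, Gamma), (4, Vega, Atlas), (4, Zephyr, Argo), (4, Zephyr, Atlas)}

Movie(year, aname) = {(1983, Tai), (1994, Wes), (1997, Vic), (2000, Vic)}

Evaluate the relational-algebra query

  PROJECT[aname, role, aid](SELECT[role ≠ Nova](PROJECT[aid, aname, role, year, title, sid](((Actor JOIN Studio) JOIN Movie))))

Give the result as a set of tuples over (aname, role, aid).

{(Tai, Vega, 34), (Vic, Vega, 34), (Wes, Vega, 34)}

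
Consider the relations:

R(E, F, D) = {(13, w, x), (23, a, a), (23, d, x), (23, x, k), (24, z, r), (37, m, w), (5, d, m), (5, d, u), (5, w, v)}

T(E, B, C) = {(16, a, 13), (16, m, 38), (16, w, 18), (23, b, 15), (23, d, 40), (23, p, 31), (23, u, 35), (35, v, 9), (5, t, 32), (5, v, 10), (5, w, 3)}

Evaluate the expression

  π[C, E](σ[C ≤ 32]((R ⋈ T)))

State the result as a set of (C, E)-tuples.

{(10, 5), (15, 23), (3, 5), (31, 23), (32, 5)}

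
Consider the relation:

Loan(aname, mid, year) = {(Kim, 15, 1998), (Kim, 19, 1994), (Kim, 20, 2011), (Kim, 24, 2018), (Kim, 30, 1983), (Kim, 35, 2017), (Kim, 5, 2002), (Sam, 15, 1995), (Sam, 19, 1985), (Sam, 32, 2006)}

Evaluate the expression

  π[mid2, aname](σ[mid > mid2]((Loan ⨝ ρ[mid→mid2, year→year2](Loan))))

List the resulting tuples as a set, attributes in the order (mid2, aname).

{(15, Kim), (15, Sam), (19, Kim), (19, Sam), (20, Kim), (24, Kim), (30, Kim), (5, Kim)}

ρ[mid→mid2, year→year2]: schema becomes (aname, mid2, year2); tuples unchanged.
Natural join on aname: {(Kim, 15, 1998, 15, 1998), (Kim, 15, 1998, 19, 1994), (Kim, 15, 1998, 20, 2011), (Kim, 15, 1998, 24, 2018), (Kim, 15, 1998, 30, 1983), (Kim, 15, 1998, 35, 2017), (Kim, 15, 1998, 5, 2002), (Kim, 19, 1994, 15, 1998), (Kim, 19, 1994, 19, 1994), (Kim, 19, 1994, 20, 2011), (Kim, 19, 1994, 24, 2018), (Kim, 19, 1994, 30, 1983), (Kim, 19, 1994, 35, 2017), (Kim, 19, 1994, 5, 2002), (Kim, 20, 2011, 15, 1998), (Kim, 20, 2011, 19, 1994), (Kim, 20, 2011, 20, 2011), (Kim, 20, 2011, 24, 2018), (Kim, 20, 2011, 30, 1983), (Kim, 20, 2011, 35, 2017), (Kim, 20, 2011, 5, 2002), (Kim, 24, 2018, 15, 1998), (Kim, 24, 2018, 19, 1994), (Kim, 24, 2018, 20, 2011), (Kim, 24, 2018, 24, 2018), (Kim, 24, 2018, 30, 1983), (Kim, 24, 2018, 35, 2017), (Kim, 24, 2018, 5, 2002), (Kim, 30, 1983, 15, 1998), (Kim, 30, 1983, 19, 1994), (Kim, 30, 1983, 20, 2011), (Kim, 30, 1983, 24, 2018), (Kim, 30, 1983, 30, 1983), (Kim, 30, 1983, 35, 2017), (Kim, 30, 1983, 5, 2002), (Kim, 35, 2017, 15, 1998), (Kim, 35, 2017, 19, 1994), (Kim, 35, 2017, 20, 2011), (Kim, 35, 2017, 24, 2018), (Kim, 35, 2017, 30, 1983), (Kim, 35, 2017, 35, 2017), (Kim, 35, 2017, 5, 2002), (Kim, 5, 2002, 15, 1998), (Kim, 5, 2002, 19, 1994), (Kim, 5, 2002, 20, 2011), (Kim, 5, 2002, 24, 2018), (Kim, 5, 2002, 30, 1983), (Kim, 5, 2002, 35, 2017), (Kim, 5, 2002, 5, 2002), (Sam, 15, 1995, 15, 1995), (Sam, 15, 1995, 19, 1985), (Sam, 15, 1995, 32, 2006), (Sam, 19, 1985, 15, 1995), (Sam, 19, 1985, 19, 1985), (Sam, 19, 1985, 32, 2006), (Sam, 32, 2006, 15, 1995), (Sam, 32, 2006, 19, 1985), (Sam, 32, 2006, 32, 2006)}
Filtering on mid > mid2 leaves {(Kim, 15, 1998, 5, 2002), (Kim, 19, 1994, 15, 1998), (Kim, 19, 1994, 5, 2002), (Kim, 20, 2011, 15, 1998), (Kim, 20, 2011, 19, 1994), (Kim, 20, 2011, 5, 2002), (Kim, 24, 2018, 15, 1998), (Kim, 24, 2018, 19, 1994), (Kim, 24, 2018, 20, 2011), (Kim, 24, 2018, 5, 2002), (Kim, 30, 1983, 15, 1998), (Kim, 30, 1983, 19, 1994), (Kim, 30, 1983, 20, 2011), (Kim, 30, 1983, 24, 2018), (Kim, 30, 1983, 5, 2002), (Kim, 35, 2017, 15, 1998), (Kim, 35, 2017, 19, 1994), (Kim, 35, 2017, 20, 2011), (Kim, 35, 2017, 24, 2018), (Kim, 35, 2017, 30, 1983), (Kim, 35, 2017, 5, 2002), (Sam, 19, 1985, 15, 1995), (Sam, 32, 2006, 15, 1995), (Sam, 32, 2006, 19, 1985)}.
π_{mid2, aname} gives {(15, Kim), (15, Sam), (19, Kim), (19, Sam), (20, Kim), (24, Kim), (30, Kim), (5, Kim)} (16 duplicate(s) eliminated).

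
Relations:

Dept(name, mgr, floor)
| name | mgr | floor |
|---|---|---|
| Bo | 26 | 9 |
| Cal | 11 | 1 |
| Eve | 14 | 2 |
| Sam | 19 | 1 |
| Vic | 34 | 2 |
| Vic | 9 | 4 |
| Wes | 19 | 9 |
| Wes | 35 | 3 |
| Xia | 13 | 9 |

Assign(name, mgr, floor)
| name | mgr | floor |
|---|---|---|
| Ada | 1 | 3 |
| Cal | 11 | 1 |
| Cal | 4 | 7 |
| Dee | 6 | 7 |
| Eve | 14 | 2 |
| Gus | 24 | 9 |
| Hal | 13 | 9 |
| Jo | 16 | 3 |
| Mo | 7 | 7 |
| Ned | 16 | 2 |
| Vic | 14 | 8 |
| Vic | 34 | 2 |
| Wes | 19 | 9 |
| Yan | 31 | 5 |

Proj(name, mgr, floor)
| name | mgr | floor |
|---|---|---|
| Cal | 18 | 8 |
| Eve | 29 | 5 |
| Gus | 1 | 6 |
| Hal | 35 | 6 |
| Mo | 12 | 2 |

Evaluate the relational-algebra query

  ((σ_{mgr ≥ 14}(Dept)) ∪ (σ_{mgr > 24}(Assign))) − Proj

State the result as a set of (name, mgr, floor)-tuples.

Apply σ_{mgr ≥ 14}; surviving tuples: {(Bo, 26, 9), (Eve, 14, 2), (Sam, 19, 1), (Vic, 34, 2), (Wes, 19, 9), (Wes, 35, 3)}
Apply σ_{mgr > 24}; surviving tuples: {(Vic, 34, 2), (Yan, 31, 5)}
Set union of the two operands is {(Bo, 26, 9), (Eve, 14, 2), (Sam, 19, 1), (Vic, 34, 2), (Wes, 19, 9), (Wes, 35, 3), (Yan, 31, 5)}.
Set difference of the two operands is {(Bo, 26, 9), (Eve, 14, 2), (Sam, 19, 1), (Vic, 34, 2), (Wes, 19, 9), (Wes, 35, 3), (Yan, 31, 5)}.

{(Bo, 26, 9), (Eve, 14, 2), (Sam, 19, 1), (Vic, 34, 2), (Wes, 19, 9), (Wes, 35, 3), (Yan, 31, 5)}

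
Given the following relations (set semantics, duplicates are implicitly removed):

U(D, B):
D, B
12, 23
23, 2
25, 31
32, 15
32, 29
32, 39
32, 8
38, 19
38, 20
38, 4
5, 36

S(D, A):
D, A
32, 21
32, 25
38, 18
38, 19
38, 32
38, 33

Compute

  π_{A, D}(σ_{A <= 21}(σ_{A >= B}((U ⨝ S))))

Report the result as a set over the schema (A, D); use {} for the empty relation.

{(18, 38), (19, 38), (21, 32)}

U ⋈ S (natural join on D): {(32, 15, 21), (32, 15, 25), (32, 29, 21), (32, 29, 25), (32, 39, 21), (32, 39, 25), (32, 8, 21), (32, 8, 25), (38, 19, 18), (38, 19, 19), (38, 19, 32), (38, 19, 33), (38, 20, 18), (38, 20, 19), (38, 20, 32), (38, 20, 33), (38, 4, 18), (38, 4, 19), (38, 4, 32), (38, 4, 33)}
Apply σ_{A >= B}; surviving tuples: {(32, 15, 21), (32, 15, 25), (32, 8, 21), (32, 8, 25), (38, 19, 19), (38, 19, 32), (38, 19, 33), (38, 20, 32), (38, 20, 33), (38, 4, 18), (38, 4, 19), (38, 4, 32), (38, 4, 33)}
Apply σ_{A <= 21}; surviving tuples: {(32, 15, 21), (32, 8, 21), (38, 19, 19), (38, 4, 18), (38, 4, 19)}
π[A, D]: project onto (A, D) (2 duplicate(s) eliminated) → {(18, 38), (19, 38), (21, 32)}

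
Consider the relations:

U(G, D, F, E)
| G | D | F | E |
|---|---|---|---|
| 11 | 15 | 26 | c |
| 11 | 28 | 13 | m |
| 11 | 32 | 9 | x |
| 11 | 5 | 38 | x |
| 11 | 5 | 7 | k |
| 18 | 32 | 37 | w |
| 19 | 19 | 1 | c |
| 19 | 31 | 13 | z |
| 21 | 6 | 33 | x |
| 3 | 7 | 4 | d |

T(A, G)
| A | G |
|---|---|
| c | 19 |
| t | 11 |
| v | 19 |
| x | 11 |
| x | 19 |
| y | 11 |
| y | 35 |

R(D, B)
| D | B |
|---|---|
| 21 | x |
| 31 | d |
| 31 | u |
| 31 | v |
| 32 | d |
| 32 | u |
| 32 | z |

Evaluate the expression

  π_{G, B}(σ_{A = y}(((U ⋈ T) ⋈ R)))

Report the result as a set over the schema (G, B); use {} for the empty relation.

{(11, d), (11, u), (11, z)}

Natural join on G: {(11, 15, 26, c, t), (11, 15, 26, c, x), (11, 15, 26, c, y), (11, 28, 13, m, t), (11, 28, 13, m, x), (11, 28, 13, m, y), (11, 32, 9, x, t), (11, 32, 9, x, x), (11, 32, 9, x, y), (11, 5, 38, x, t), (11, 5, 38, x, x), (11, 5, 38, x, y), (11, 5, 7, k, t), (11, 5, 7, k, x), (11, 5, 7, k, y), (19, 19, 1, c, c), (19, 19, 1, c, v), (19, 19, 1, c, x), (19, 31, 13, z, c), (19, 31, 13, z, v), (19, 31, 13, z, x)}
Natural join on D: {(11, 32, 9, x, t, d), (11, 32, 9, x, t, u), (11, 32, 9, x, t, z), (11, 32, 9, x, x, d), (11, 32, 9, x, x, u), (11, 32, 9, x, x, z), (11, 32, 9, x, y, d), (11, 32, 9, x, y, u), (11, 32, 9, x, y, z), (19, 31, 13, z, c, d), (19, 31, 13, z, c, u), (19, 31, 13, z, c, v), (19, 31, 13, z, v, d), (19, 31, 13, z, v, u), (19, 31, 13, z, v, v), (19, 31, 13, z, x, d), (19, 31, 13, z, x, u), (19, 31, 13, z, x, v)}
Apply σ_{A = y}; surviving tuples: {(11, 32, 9, x, y, d), (11, 32, 9, x, y, u), (11, 32, 9, x, y, z)}
Keep only column(s) G, B: {(11, d), (11, u), (11, z)}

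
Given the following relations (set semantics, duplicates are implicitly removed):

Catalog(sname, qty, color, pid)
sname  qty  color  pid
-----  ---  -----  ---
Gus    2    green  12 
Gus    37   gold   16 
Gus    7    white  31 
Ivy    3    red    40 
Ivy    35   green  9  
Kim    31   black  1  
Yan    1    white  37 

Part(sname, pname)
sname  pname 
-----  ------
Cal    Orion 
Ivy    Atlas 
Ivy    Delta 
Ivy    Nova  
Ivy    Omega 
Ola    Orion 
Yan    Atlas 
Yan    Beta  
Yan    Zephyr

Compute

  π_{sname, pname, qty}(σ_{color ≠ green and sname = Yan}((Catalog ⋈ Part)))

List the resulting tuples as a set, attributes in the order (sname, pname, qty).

{(Yan, Atlas, 1), (Yan, Beta, 1), (Yan, Zephyr, 1)}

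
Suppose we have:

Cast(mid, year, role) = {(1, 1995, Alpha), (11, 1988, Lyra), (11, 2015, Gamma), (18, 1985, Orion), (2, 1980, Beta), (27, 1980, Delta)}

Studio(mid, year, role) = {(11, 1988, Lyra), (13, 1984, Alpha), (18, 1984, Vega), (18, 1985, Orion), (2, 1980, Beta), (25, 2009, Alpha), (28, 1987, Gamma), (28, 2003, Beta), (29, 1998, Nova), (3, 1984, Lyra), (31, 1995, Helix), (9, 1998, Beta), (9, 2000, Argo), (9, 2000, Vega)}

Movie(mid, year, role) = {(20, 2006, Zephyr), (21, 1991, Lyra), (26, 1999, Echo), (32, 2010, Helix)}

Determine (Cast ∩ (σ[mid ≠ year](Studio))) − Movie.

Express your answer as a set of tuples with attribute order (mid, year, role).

Apply σ_{mid ≠ year}; surviving tuples: {(11, 1988, Lyra), (13, 1984, Alpha), (18, 1984, Vega), (18, 1985, Orion), (2, 1980, Beta), (25, 2009, Alpha), (28, 1987, Gamma), (28, 2003, Beta), (29, 1998, Nova), (3, 1984, Lyra), (31, 1995, Helix), (9, 1998, Beta), (9, 2000, Argo), (9, 2000, Vega)}
Intersection: {(1, 1995, Alpha), (11, 1988, Lyra), (11, 2015, Gamma), (18, 1985, Orion), (2, 1980, Beta), (27, 1980, Delta)} with {(11, 1988, Lyra), (13, 1984, Alpha), (18, 1984, Vega), (18, 1985, Orion), (2, 1980, Beta), (25, 2009, Alpha), (28, 1987, Gamma), (28, 2003, Beta), (29, 1998, Nova), (3, 1984, Lyra), (31, 1995, Helix), (9, 1998, Beta), (9, 2000, Argo), (9, 2000, Vega)} → {(11, 1988, Lyra), (18, 1985, Orion), (2, 1980, Beta)}
Difference: {(11, 1988, Lyra), (18, 1985, Orion), (2, 1980, Beta)} with {(20, 2006, Zephyr), (21, 1991, Lyra), (26, 1999, Echo), (32, 2010, Helix)} → {(11, 1988, Lyra), (18, 1985, Orion), (2, 1980, Beta)}

{(11, 1988, Lyra), (18, 1985, Orion), (2, 1980, Beta)}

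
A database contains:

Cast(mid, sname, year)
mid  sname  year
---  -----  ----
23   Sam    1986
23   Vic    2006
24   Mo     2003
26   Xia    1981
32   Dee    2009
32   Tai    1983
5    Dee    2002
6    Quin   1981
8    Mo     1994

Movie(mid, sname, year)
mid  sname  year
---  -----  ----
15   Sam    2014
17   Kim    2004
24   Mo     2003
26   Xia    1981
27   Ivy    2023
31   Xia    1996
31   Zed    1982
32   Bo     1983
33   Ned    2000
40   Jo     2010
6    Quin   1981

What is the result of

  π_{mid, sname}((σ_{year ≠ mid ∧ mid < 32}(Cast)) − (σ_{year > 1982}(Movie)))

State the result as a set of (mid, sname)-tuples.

{(23, Sam), (23, Vic), (26, Xia), (5, Dee), (6, Quin), (8, Mo)}

Apply σ_{year ≠ mid ∧ mid < 32}; surviving tuples: {(23, Sam, 1986), (23, Vic, 2006), (24, Mo, 2003), (26, Xia, 1981), (5, Dee, 2002), (6, Quin, 1981), (8, Mo, 1994)}
Apply σ_{year > 1982}; surviving tuples: {(15, Sam, 2014), (17, Kim, 2004), (24, Mo, 2003), (27, Ivy, 2023), (31, Xia, 1996), (32, Bo, 1983), (33, Ned, 2000), (40, Jo, 2010)}
Difference: {(23, Sam, 1986), (23, Vic, 2006), (24, Mo, 2003), (26, Xia, 1981), (5, Dee, 2002), (6, Quin, 1981), (8, Mo, 1994)} with {(15, Sam, 2014), (17, Kim, 2004), (24, Mo, 2003), (27, Ivy, 2023), (31, Xia, 1996), (32, Bo, 1983), (33, Ned, 2000), (40, Jo, 2010)} → {(23, Sam, 1986), (23, Vic, 2006), (26, Xia, 1981), (5, Dee, 2002), (6, Quin, 1981), (8, Mo, 1994)}
Keep only column(s) mid, sname: {(23, Sam), (23, Vic), (26, Xia), (5, Dee), (6, Quin), (8, Mo)}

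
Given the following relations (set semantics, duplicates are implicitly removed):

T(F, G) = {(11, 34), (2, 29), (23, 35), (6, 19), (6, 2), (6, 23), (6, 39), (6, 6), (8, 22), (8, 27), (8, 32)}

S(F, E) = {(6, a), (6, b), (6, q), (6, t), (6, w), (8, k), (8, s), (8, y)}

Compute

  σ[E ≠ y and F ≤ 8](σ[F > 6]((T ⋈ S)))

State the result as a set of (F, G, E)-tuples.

{(8, 22, k), (8, 22, s), (8, 27, k), (8, 27, s), (8, 32, k), (8, 32, s)}

Joining T and S on F yields {(6, 19, a), (6, 19, b), (6, 19, q), (6, 19, t), (6, 19, w), (6, 2, a), (6, 2, b), (6, 2, q), (6, 2, t), (6, 2, w), (6, 23, a), (6, 23, b), (6, 23, q), (6, 23, t), (6, 23, w), (6, 39, a), (6, 39, b), (6, 39, q), (6, 39, t), (6, 39, w), (6, 6, a), (6, 6, b), (6, 6, q), (6, 6, t), (6, 6, w), (8, 22, k), (8, 22, s), (8, 22, y), (8, 27, k), (8, 27, s), (8, 27, y), (8, 32, k), (8, 32, s), (8, 32, y)}.
Apply σ_{F > 6}; surviving tuples: {(8, 22, k), (8, 22, s), (8, 22, y), (8, 27, k), (8, 27, s), (8, 27, y), (8, 32, k), (8, 32, s), (8, 32, y)}
Apply σ_{E ≠ y and F ≤ 8}; surviving tuples: {(8, 22, k), (8, 22, s), (8, 27, k), (8, 27, s), (8, 32, k), (8, 32, s)}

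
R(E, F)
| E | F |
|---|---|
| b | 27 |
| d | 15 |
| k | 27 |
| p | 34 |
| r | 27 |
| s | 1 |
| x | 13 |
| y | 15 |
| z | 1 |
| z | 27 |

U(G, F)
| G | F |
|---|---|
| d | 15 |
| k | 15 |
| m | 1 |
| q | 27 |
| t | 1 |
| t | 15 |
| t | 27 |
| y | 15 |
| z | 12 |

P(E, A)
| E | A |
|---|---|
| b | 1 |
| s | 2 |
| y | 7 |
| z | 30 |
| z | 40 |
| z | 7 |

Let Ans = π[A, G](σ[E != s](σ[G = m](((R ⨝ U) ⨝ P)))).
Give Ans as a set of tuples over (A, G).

{(30, m), (40, m), (7, m)}

R ⋈ U (natural join on F): {(b, 27, q), (b, 27, t), (d, 15, d), (d, 15, k), (d, 15, t), (d, 15, y), (k, 27, q), (k, 27, t), (r, 27, q), (r, 27, t), (s, 1, m), (s, 1, t), (y, 15, d), (y, 15, k), (y, 15, t), (y, 15, y), (z, 1, m), (z, 1, t), (z, 27, q), (z, 27, t)}
(R ⨝ U) ⋈ P (natural join on E): {(b, 27, q, 1), (b, 27, t, 1), (s, 1, m, 2), (s, 1, t, 2), (y, 15, d, 7), (y, 15, k, 7), (y, 15, t, 7), (y, 15, y, 7), (z, 1, m, 30), (z, 1, m, 40), (z, 1, m, 7), (z, 1, t, 30), (z, 1, t, 40), (z, 1, t, 7), (z, 27, q, 30), (z, 27, q, 40), (z, 27, q, 7), (z, 27, t, 30), (z, 27, t, 40), (z, 27, t, 7)}
Filtering on G = m leaves {(s, 1, m, 2), (z, 1, m, 30), (z, 1, m, 40), (z, 1, m, 7)}.
Filtering on E != s leaves {(z, 1, m, 30), (z, 1, m, 40), (z, 1, m, 7)}.
π_{A, G} gives {(30, m), (40, m), (7, m)}.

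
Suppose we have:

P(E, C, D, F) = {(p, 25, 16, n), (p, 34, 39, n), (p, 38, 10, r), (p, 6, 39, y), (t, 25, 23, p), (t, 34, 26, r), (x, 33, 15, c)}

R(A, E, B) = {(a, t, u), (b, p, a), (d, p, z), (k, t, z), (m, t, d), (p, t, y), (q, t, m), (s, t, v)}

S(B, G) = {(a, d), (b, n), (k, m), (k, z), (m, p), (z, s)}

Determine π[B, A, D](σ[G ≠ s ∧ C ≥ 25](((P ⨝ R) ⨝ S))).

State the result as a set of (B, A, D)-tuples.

{(a, b, 10), (a, b, 16), (a, b, 39), (m, q, 23), (m, q, 26)}

Joining P and R on E yields {(p, 25, 16, n, b, a), (p, 25, 16, n, d, z), (p, 34, 39, n, b, a), (p, 34, 39, n, d, z), (p, 38, 10, r, b, a), (p, 38, 10, r, d, z), (p, 6, 39, y, b, a), (p, 6, 39, y, d, z), (t, 25, 23, p, a, u), (t, 25, 23, p, k, z), (t, 25, 23, p, m, d), (t, 25, 23, p, p, y), (t, 25, 23, p, q, m), (t, 25, 23, p, s, v), (t, 34, 26, r, a, u), (t, 34, 26, r, k, z), (t, 34, 26, r, m, d), (t, 34, 26, r, p, y), (t, 34, 26, r, q, m), (t, 34, 26, r, s, v)}.
Joining (P ⨝ R) and S on B yields {(p, 25, 16, n, b, a, d), (p, 25, 16, n, d, z, s), (p, 34, 39, n, b, a, d), (p, 34, 39, n, d, z, s), (p, 38, 10, r, b, a, d), (p, 38, 10, r, d, z, s), (p, 6, 39, y, b, a, d), (p, 6, 39, y, d, z, s), (t, 25, 23, p, k, z, s), (t, 25, 23, p, q, m, p), (t, 34, 26, r, k, z, s), (t, 34, 26, r, q, m, p)}.
Filtering on G ≠ s ∧ C ≥ 25 leaves {(p, 25, 16, n, b, a, d), (p, 34, 39, n, b, a, d), (p, 38, 10, r, b, a, d), (t, 25, 23, p, q, m, p), (t, 34, 26, r, q, m, p)}.
Projecting to B, A, D: {(a, b, 10), (a, b, 16), (a, b, 39), (m, q, 23), (m, q, 26)}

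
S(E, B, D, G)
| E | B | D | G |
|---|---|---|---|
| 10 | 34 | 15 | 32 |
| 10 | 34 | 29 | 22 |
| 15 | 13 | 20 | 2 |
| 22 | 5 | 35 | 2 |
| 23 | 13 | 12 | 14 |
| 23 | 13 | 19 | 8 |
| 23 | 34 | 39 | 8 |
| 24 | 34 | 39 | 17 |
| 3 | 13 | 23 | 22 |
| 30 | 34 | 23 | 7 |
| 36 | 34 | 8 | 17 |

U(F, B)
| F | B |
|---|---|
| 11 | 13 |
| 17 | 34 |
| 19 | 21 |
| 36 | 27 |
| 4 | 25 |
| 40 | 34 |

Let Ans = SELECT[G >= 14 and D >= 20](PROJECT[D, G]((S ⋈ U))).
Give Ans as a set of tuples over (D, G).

{(23, 22), (29, 22), (39, 17)}

Joining S and U on B yields {(10, 34, 15, 32, 17), (10, 34, 15, 32, 40), (10, 34, 29, 22, 17), (10, 34, 29, 22, 40), (15, 13, 20, 2, 11), (23, 13, 12, 14, 11), (23, 13, 19, 8, 11), (23, 34, 39, 8, 17), (23, 34, 39, 8, 40), (24, 34, 39, 17, 17), (24, 34, 39, 17, 40), (3, 13, 23, 22, 11), (30, 34, 23, 7, 17), (30, 34, 23, 7, 40), (36, 34, 8, 17, 17), (36, 34, 8, 17, 40)}.
Keep only column(s) D, G (6 duplicate(s) eliminated): {(12, 14), (15, 32), (19, 8), (20, 2), (23, 22), (23, 7), (29, 22), (39, 17), (39, 8), (8, 17)}
σ[G >= 14 and D >= 20]: keep tuples satisfying G >= 14 and D >= 20 → {(23, 22), (29, 22), (39, 17)}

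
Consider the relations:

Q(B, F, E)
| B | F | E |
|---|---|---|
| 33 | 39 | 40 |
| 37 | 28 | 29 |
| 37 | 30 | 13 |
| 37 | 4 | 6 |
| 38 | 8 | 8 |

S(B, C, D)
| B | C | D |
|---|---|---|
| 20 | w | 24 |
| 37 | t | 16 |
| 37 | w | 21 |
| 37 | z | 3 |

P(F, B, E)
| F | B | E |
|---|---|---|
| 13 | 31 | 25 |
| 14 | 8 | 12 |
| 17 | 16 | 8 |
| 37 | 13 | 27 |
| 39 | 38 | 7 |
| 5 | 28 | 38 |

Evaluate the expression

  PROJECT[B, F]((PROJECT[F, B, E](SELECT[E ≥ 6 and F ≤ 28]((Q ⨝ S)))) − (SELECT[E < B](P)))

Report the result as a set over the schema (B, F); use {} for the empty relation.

{(37, 28), (37, 4)}

Natural join on B: {(37, 28, 29, t, 16), (37, 28, 29, w, 21), (37, 28, 29, z, 3), (37, 30, 13, t, 16), (37, 30, 13, w, 21), (37, 30, 13, z, 3), (37, 4, 6, t, 16), (37, 4, 6, w, 21), (37, 4, 6, z, 3)}
Apply σ_{E ≥ 6 and F ≤ 28}; surviving tuples: {(37, 28, 29, t, 16), (37, 28, 29, w, 21), (37, 28, 29, z, 3), (37, 4, 6, t, 16), (37, 4, 6, w, 21), (37, 4, 6, z, 3)}
Keep only column(s) F, B, E (4 duplicate(s) eliminated): {(28, 37, 29), (4, 37, 6)}
Apply σ_{E < B}; surviving tuples: {(13, 31, 25), (17, 16, 8), (39, 38, 7)}
Taking the difference: {(28, 37, 29), (4, 37, 6)}
Keep only column(s) B, F: {(37, 28), (37, 4)}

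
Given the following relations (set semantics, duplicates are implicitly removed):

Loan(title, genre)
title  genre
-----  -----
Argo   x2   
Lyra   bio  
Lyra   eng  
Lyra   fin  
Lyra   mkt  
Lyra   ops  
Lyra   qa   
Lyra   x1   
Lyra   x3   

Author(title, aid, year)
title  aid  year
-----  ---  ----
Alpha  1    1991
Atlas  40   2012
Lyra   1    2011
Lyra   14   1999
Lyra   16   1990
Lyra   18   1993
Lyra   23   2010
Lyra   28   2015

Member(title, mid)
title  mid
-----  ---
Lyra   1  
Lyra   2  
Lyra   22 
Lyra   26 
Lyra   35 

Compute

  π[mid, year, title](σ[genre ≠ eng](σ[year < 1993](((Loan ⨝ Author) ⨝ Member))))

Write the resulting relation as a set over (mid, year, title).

{(1, 1990, Lyra), (2, 1990, Lyra), (22, 1990, Lyra), (26, 1990, Lyra), (35, 1990, Lyra)}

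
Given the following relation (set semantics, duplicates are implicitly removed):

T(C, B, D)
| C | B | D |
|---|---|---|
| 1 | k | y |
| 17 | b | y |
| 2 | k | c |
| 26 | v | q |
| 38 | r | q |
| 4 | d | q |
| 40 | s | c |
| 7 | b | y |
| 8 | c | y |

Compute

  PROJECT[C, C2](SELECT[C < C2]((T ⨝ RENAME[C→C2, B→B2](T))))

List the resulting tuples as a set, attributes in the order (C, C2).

ρ[C→C2, B→B2]: schema becomes (C2, B2, D); tuples unchanged.
T ⋈ RENAME[C→C2, B→B2](T) (natural join on D): {(1, k, y, 1, k), (1, k, y, 17, b), (1, k, y, 7, b), (1, k, y, 8, c), (17, b, y, 1, k), (17, b, y, 17, b), (17, b, y, 7, b), (17, b, y, 8, c), (2, k, c, 2, k), (2, k, c, 40, s), (26, v, q, 26, v), (26, v, q, 38, r), (26, v, q, 4, d), (38, r, q, 26, v), (38, r, q, 38, r), (38, r, q, 4, d), (4, d, q, 26, v), (4, d, q, 38, r), (4, d, q, 4, d), (40, s, c, 2, k), (40, s, c, 40, s), (7, b, y, 1, k), (7, b, y, 17, b), (7, b, y, 7, b), (7, b, y, 8, c), (8, c, y, 1, k), (8, c, y, 17, b), (8, c, y, 7, b), (8, c, y, 8, c)}
Apply σ_{C < C2}; surviving tuples: {(1, k, y, 17, b), (1, k, y, 7, b), (1, k, y, 8, c), (2, k, c, 40, s), (26, v, q, 38, r), (4, d, q, 26, v), (4, d, q, 38, r), (7, b, y, 17, b), (7, b, y, 8, c), (8, c, y, 17, b)}
π[C, C2]: project onto (C, C2) → {(1, 17), (1, 7), (1, 8), (2, 40), (26, 38), (4, 26), (4, 38), (7, 17), (7, 8), (8, 17)}

{(1, 17), (1, 7), (1, 8), (2, 40), (26, 38), (4, 26), (4, 38), (7, 17), (7, 8), (8, 17)}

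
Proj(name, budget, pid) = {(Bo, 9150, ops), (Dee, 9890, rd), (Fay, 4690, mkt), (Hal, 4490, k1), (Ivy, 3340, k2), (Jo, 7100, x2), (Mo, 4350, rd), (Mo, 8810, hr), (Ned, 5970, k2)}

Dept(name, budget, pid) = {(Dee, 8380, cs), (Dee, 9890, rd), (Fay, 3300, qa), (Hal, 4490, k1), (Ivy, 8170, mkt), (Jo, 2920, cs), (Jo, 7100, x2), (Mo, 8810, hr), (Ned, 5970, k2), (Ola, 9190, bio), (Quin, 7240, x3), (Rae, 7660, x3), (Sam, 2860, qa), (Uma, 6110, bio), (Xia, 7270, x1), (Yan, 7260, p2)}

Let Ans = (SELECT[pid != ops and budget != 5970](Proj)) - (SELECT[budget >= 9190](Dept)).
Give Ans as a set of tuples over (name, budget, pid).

{(Fay, 4690, mkt), (Hal, 4490, k1), (Ivy, 3340, k2), (Jo, 7100, x2), (Mo, 4350, rd), (Mo, 8810, hr)}

Apply σ_{pid != ops and budget != 5970}; surviving tuples: {(Dee, 9890, rd), (Fay, 4690, mkt), (Hal, 4490, k1), (Ivy, 3340, k2), (Jo, 7100, x2), (Mo, 4350, rd), (Mo, 8810, hr)}
Apply σ_{budget >= 9190}; surviving tuples: {(Dee, 9890, rd), (Ola, 9190, bio)}
Set difference of the two operands is {(Fay, 4690, mkt), (Hal, 4490, k1), (Ivy, 3340, k2), (Jo, 7100, x2), (Mo, 4350, rd), (Mo, 8810, hr)}.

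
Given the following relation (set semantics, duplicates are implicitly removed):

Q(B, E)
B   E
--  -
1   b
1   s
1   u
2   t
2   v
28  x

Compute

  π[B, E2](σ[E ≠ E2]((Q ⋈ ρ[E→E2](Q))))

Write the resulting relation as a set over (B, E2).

{(1, b), (1, s), (1, u), (2, t), (2, v)}

ρ[E→E2]: schema becomes (B, E2); tuples unchanged.
Q ⋈ ρ[E→E2](Q) (natural join on B): {(1, b, b), (1, b, s), (1, b, u), (1, s, b), (1, s, s), (1, s, u), (1, u, b), (1, u, s), (1, u, u), (2, t, t), (2, t, v), (2, v, t), (2, v, v), (28, x, x)}
Selection E ≠ E2: {(1, b, s), (1, b, u), (1, s, b), (1, s, u), (1, u, b), (1, u, s), (2, t, v), (2, v, t)}
π[B, E2]: project onto (B, E2) (3 duplicate(s) eliminated) → {(1, b), (1, s), (1, u), (2, t), (2, v)}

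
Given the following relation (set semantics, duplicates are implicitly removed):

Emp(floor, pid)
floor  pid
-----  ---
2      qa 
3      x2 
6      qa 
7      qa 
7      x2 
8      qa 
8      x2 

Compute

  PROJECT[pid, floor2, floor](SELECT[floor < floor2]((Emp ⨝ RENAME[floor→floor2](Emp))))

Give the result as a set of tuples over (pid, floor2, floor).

{(qa, 6, 2), (qa, 7, 2), (qa, 7, 6), (qa, 8, 2), (qa, 8, 6), (qa, 8, 7), (x2, 7, 3), (x2, 8, 3), (x2, 8, 7)}

ρ[floor→floor2]: schema becomes (floor2, pid); tuples unchanged.
Emp ⋈ RENAME[floor→floor2](Emp) (natural join on pid): {(2, qa, 2), (2, qa, 6), (2, qa, 7), (2, qa, 8), (3, x2, 3), (3, x2, 7), (3, x2, 8), (6, qa, 2), (6, qa, 6), (6, qa, 7), (6, qa, 8), (7, qa, 2), (7, qa, 6), (7, qa, 7), (7, qa, 8), (7, x2, 3), (7, x2, 7), (7, x2, 8), (8, qa, 2), (8, qa, 6), (8, qa, 7), (8, qa, 8), (8, x2, 3), (8, x2, 7), (8, x2, 8)}
Filtering on floor < floor2 leaves {(2, qa, 6), (2, qa, 7), (2, qa, 8), (3, x2, 7), (3, x2, 8), (6, qa, 7), (6, qa, 8), (7, qa, 8), (7, x2, 8)}.
Projecting to pid, floor2, floor: {(qa, 6, 2), (qa, 7, 2), (qa, 7, 6), (qa, 8, 2), (qa, 8, 6), (qa, 8, 7), (x2, 7, 3), (x2, 8, 3), (x2, 8, 7)}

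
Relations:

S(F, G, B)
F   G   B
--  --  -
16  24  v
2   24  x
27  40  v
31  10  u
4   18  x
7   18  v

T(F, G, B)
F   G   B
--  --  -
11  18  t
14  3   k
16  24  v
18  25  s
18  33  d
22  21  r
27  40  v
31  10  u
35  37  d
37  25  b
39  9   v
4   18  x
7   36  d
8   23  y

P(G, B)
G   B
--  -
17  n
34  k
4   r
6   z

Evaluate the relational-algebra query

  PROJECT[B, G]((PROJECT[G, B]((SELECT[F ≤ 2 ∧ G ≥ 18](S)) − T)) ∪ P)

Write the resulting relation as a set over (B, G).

{(k, 34), (n, 17), (r, 4), (x, 24), (z, 6)}

Filtering on F ≤ 2 ∧ G ≥ 18 leaves {(2, 24, x)}.
Set difference of the two operands is {(2, 24, x)}.
Keep only column(s) G, B: {(24, x)}
Set union of the two operands is {(17, n), (24, x), (34, k), (4, r), (6, z)}.
Keep only column(s) B, G: {(k, 34), (n, 17), (r, 4), (x, 24), (z, 6)}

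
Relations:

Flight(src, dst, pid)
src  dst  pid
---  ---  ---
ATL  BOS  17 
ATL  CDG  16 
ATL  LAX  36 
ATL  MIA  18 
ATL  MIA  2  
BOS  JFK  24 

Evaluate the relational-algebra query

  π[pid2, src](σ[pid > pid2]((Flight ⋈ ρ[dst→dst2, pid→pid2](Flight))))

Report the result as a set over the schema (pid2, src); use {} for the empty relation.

ρ[dst→dst2, pid→pid2]: schema becomes (src, dst2, pid2); tuples unchanged.
Natural join on src: {(ATL, BOS, 17, BOS, 17), (ATL, BOS, 17, CDG, 16), (ATL, BOS, 17, LAX, 36), (ATL, BOS, 17, MIA, 18), (ATL, BOS, 17, MIA, 2), (ATL, CDG, 16, BOS, 17), (ATL, CDG, 16, CDG, 16), (ATL, CDG, 16, LAX, 36), (ATL, CDG, 16, MIA, 18), (ATL, CDG, 16, MIA, 2), (ATL, LAX, 36, BOS, 17), (ATL, LAX, 36, CDG, 16), (ATL, LAX, 36, LAX, 36), (ATL, LAX, 36, MIA, 18), (ATL, LAX, 36, MIA, 2), (ATL, MIA, 18, BOS, 17), (ATL, MIA, 18, CDG, 16), (ATL, MIA, 18, LAX, 36), (ATL, MIA, 18, MIA, 18), (ATL, MIA, 18, MIA, 2), (ATL, MIA, 2, BOS, 17), (ATL, MIA, 2, CDG, 16), (ATL, MIA, 2, LAX, 36), (ATL, MIA, 2, MIA, 18), (ATL, MIA, 2, MIA, 2), (BOS, JFK, 24, JFK, 24)}
σ[pid > pid2]: keep tuples satisfying pid > pid2 → {(ATL, BOS, 17, CDG, 16), (ATL, BOS, 17, MIA, 2), (ATL, CDG, 16, MIA, 2), (ATL, LAX, 36, BOS, 17), (ATL, LAX, 36, CDG, 16), (ATL, LAX, 36, MIA, 18), (ATL, LAX, 36, MIA, 2), (ATL, MIA, 18, BOS, 17), (ATL, MIA, 18, CDG, 16), (ATL, MIA, 18, MIA, 2)}
Keep only column(s) pid2, src (6 duplicate(s) eliminated): {(16, ATL), (17, ATL), (18, ATL), (2, ATL)}

{(16, ATL), (17, ATL), (18, ATL), (2, ATL)}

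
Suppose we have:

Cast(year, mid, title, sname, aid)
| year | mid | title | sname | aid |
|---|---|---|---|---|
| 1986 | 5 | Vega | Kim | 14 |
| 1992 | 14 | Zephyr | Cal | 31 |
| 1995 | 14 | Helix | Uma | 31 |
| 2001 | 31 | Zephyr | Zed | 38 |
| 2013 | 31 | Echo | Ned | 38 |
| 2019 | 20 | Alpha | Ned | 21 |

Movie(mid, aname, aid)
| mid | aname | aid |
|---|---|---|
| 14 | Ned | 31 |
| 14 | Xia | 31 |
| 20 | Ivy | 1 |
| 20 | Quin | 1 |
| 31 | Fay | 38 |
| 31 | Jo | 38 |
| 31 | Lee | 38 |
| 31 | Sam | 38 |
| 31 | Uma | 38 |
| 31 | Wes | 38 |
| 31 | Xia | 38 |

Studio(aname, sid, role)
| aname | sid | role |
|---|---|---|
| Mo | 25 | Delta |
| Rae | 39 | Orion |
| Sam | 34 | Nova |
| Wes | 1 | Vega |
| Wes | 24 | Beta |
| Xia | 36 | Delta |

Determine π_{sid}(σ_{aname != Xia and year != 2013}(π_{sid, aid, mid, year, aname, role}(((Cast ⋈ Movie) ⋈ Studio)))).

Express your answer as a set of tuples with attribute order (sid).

Natural join on mid, aid: {(1992, 14, Zephyr, Cal, 31, Ned), (1992, 14, Zephyr, Cal, 31, Xia), (1995, 14, Helix, Uma, 31, Ned), (1995, 14, Helix, Uma, 31, Xia), (2001, 31, Zephyr, Zed, 38, Fay), (2001, 31, Zephyr, Zed, 38, Jo), (2001, 31, Zephyr, Zed, 38, Lee), (2001, 31, Zephyr, Zed, 38, Sam), (2001, 31, Zephyr, Zed, 38, Uma), (2001, 31, Zephyr, Zed, 38, Wes), (2001, 31, Zephyr, Zed, 38, Xia), (2013, 31, Echo, Ned, 38, Fay), (2013, 31, Echo, Ned, 38, Jo), (2013, 31, Echo, Ned, 38, Lee), (2013, 31, Echo, Ned, 38, Sam), (2013, 31, Echo, Ned, 38, Uma), (2013, 31, Echo, Ned, 38, Wes), (2013, 31, Echo, Ned, 38, Xia)}
Natural join on aname: {(1992, 14, Zephyr, Cal, 31, Xia, 36, Delta), (1995, 14, Helix, Uma, 31, Xia, 36, Delta), (2001, 31, Zephyr, Zed, 38, Sam, 34, Nova), (2001, 31, Zephyr, Zed, 38, Wes, 1, Vega), (2001, 31, Zephyr, Zed, 38, Wes, 24, Beta), (2001, 31, Zephyr, Zed, 38, Xia, 36, Delta), (2013, 31, Echo, Ned, 38, Sam, 34, Nova), (2013, 31, Echo, Ned, 38, Wes, 1, Vega), (2013, 31, Echo, Ned, 38, Wes, 24, Beta), (2013, 31, Echo, Ned, 38, Xia, 36, Delta)}
Keep only column(s) sid, aid, mid, year, aname, role: {(1, 38, 31, 2001, Wes, Vega), (1, 38, 31, 2013, Wes, Vega), (24, 38, 31, 2001, Wes, Beta), (24, 38, 31, 2013, Wes, Beta), (34, 38, 31, 2001, Sam, Nova), (34, 38, 31, 2013, Sam, Nova), (36, 31, 14, 1992, Xia, Delta), (36, 31, 14, 1995, Xia, Delta), (36, 38, 31, 2001, Xia, Delta), (36, 38, 31, 2013, Xia, Delta)}
σ[aname != Xia and year != 2013]: keep tuples satisfying aname != Xia and year != 2013 → {(1, 38, 31, 2001, Wes, Vega), (24, 38, 31, 2001, Wes, Beta), (34, 38, 31, 2001, Sam, Nova)}
Keep only column(s) sid: {1, 24, 34}

{1, 24, 34}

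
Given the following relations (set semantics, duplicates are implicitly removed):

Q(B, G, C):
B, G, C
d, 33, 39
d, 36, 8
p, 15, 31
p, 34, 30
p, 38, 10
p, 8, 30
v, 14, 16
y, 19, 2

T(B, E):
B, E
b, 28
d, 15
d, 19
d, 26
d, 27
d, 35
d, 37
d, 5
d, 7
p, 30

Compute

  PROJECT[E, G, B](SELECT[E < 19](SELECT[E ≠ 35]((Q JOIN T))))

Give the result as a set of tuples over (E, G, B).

{(15, 33, d), (15, 36, d), (5, 33, d), (5, 36, d), (7, 33, d), (7, 36, d)}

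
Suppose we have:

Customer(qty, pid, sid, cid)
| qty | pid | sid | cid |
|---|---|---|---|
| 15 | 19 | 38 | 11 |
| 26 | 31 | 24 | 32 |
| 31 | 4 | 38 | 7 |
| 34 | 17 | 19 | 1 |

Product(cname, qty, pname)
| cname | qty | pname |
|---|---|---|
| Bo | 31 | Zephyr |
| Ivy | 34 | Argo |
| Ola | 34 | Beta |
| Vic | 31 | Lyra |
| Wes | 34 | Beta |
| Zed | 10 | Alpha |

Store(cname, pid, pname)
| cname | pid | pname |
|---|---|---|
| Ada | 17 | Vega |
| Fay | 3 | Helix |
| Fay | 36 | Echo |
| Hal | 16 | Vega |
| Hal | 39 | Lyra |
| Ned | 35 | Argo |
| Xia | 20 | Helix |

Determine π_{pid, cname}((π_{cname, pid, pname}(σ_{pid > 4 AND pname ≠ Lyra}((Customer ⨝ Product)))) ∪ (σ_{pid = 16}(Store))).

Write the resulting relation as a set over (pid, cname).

Joining Customer and Product on qty yields {(31, 4, 38, 7, Bo, Zephyr), (31, 4, 38, 7, Vic, Lyra), (34, 17, 19, 1, Ivy, Argo), (34, 17, 19, 1, Ola, Beta), (34, 17, 19, 1, Wes, Beta)}.
Selection pid > 4 AND pname ≠ Lyra: {(34, 17, 19, 1, Ivy, Argo), (34, 17, 19, 1, Ola, Beta), (34, 17, 19, 1, Wes, Beta)}
Projecting to cname, pid, pname: {(Ivy, 17, Argo), (Ola, 17, Beta), (Wes, 17, Beta)}
Selection pid = 16: {(Hal, 16, Vega)}
Union: {(Ivy, 17, Argo), (Ola, 17, Beta), (Wes, 17, Beta)} with {(Hal, 16, Vega)} → {(Hal, 16, Vega), (Ivy, 17, Argo), (Ola, 17, Beta), (Wes, 17, Beta)}
Projecting to pid, cname: {(16, Hal), (17, Ivy), (17, Ola), (17, Wes)}

{(16, Hal), (17, Ivy), (17, Ola), (17, Wes)}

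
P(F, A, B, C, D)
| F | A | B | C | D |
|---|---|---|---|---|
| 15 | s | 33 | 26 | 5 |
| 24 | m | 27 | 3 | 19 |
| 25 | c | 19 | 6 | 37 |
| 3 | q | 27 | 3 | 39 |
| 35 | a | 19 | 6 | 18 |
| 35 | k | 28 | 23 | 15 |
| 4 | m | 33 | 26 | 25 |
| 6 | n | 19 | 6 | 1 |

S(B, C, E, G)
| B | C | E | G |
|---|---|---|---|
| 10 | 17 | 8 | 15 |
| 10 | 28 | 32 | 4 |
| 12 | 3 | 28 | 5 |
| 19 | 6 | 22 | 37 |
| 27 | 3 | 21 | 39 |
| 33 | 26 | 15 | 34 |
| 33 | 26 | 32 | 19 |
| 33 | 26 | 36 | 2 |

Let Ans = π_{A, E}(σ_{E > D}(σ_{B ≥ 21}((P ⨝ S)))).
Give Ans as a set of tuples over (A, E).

{(m, 21), (m, 32), (m, 36), (s, 15), (s, 32), (s, 36)}

Joining P and S on B, C yields {(15, s, 33, 26, 5, 15, 34), (15, s, 33, 26, 5, 32, 19), (15, s, 33, 26, 5, 36, 2), (24, m, 27, 3, 19, 21, 39), (25, c, 19, 6, 37, 22, 37), (3, q, 27, 3, 39, 21, 39), (35, a, 19, 6, 18, 22, 37), (4, m, 33, 26, 25, 15, 34), (4, m, 33, 26, 25, 32, 19), (4, m, 33, 26, 25, 36, 2), (6, n, 19, 6, 1, 22, 37)}.
Apply σ_{B ≥ 21}; surviving tuples: {(15, s, 33, 26, 5, 15, 34), (15, s, 33, 26, 5, 32, 19), (15, s, 33, 26, 5, 36, 2), (24, m, 27, 3, 19, 21, 39), (3, q, 27, 3, 39, 21, 39), (4, m, 33, 26, 25, 15, 34), (4, m, 33, 26, 25, 32, 19), (4, m, 33, 26, 25, 36, 2)}
Apply σ_{E > D}; surviving tuples: {(15, s, 33, 26, 5, 15, 34), (15, s, 33, 26, 5, 32, 19), (15, s, 33, 26, 5, 36, 2), (24, m, 27, 3, 19, 21, 39), (4, m, 33, 26, 25, 32, 19), (4, m, 33, 26, 25, 36, 2)}
Keep only column(s) A, E: {(m, 21), (m, 32), (m, 36), (s, 15), (s, 32), (s, 36)}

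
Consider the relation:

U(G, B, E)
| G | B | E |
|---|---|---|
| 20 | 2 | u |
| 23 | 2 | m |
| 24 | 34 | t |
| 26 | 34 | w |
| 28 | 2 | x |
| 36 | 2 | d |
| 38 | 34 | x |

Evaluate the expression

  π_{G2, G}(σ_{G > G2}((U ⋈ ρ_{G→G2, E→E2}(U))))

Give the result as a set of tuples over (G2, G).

{(20, 23), (20, 28), (20, 36), (23, 28), (23, 36), (24, 26), (24, 38), (26, 38), (28, 36)}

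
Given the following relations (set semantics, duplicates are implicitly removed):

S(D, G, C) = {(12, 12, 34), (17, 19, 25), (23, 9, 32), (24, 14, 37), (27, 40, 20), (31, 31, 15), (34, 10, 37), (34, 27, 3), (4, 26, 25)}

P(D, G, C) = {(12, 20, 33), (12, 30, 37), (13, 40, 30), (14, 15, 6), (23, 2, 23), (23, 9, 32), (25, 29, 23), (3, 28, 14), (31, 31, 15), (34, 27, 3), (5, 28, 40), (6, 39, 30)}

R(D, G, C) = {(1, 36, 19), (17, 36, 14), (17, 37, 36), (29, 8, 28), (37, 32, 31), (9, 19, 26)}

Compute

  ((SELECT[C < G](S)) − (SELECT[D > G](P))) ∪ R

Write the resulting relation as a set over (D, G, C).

σ[C < G]: keep tuples satisfying C < G → {(27, 40, 20), (31, 31, 15), (34, 27, 3), (4, 26, 25)}
σ[D > G]: keep tuples satisfying D > G → {(23, 2, 23), (23, 9, 32), (34, 27, 3)}
Set difference of the two operands is {(27, 40, 20), (31, 31, 15), (4, 26, 25)}.
Set union of the two operands is {(1, 36, 19), (17, 36, 14), (17, 37, 36), (27, 40, 20), (29, 8, 28), (31, 31, 15), (37, 32, 31), (4, 26, 25), (9, 19, 26)}.

{(1, 36, 19), (17, 36, 14), (17, 37, 36), (27, 40, 20), (29, 8, 28), (31, 31, 15), (37, 32, 31), (4, 26, 25), (9, 19, 26)}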